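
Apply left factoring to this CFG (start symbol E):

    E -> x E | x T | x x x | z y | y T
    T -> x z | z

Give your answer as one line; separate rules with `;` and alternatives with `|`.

E -> z y | y T | x E'; T -> x z | z; E' -> E | T | x x

E has alternatives sharing prefix 'x': factor to E → x E' with E' → E | T | x x.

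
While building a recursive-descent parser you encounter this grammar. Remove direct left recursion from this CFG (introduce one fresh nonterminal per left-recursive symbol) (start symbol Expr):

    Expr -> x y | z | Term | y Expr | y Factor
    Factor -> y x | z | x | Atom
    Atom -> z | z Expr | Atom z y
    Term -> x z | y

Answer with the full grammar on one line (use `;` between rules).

Atom is directly left-recursive.
For Atom: α = {z y}, β = {z, z Expr}. Rewrite as Atom → β Atom1 and Atom1 → α Atom1 | ε.

Expr -> x y | z | Term | y Expr | y Factor; Factor -> y x | z | x | Atom; Atom -> z Atom1 | z Expr Atom1; Term -> x z | y; Atom1 -> z y Atom1 | ε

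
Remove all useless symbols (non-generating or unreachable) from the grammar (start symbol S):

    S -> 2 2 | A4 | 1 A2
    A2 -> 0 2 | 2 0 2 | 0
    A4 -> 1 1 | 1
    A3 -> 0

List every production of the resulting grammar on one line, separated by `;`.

Generating nonterminals: {A2, A3, A4, S}.
Reachable from S after that: {A2, A4, S}.
Removed useless symbols: {A3} and every production mentioning them.

S -> 2 2 | A4 | 1 A2; A2 -> 0 2 | 2 0 2 | 0; A4 -> 1 1 | 1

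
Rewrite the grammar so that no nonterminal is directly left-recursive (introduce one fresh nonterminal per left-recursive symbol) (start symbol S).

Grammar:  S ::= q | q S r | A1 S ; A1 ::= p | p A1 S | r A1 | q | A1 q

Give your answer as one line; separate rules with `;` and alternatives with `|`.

Left recursion appears on A1.
For A1: α = {q}, β = {p, p A1 S, r A1, q}. Rewrite as A1 → β A1' and A1' → α A1' | ε.

S ::= q | q S r | A1 S; A1 ::= p A1' | p A1 S A1' | r A1 A1' | q A1'; A1' ::= q A1' | eps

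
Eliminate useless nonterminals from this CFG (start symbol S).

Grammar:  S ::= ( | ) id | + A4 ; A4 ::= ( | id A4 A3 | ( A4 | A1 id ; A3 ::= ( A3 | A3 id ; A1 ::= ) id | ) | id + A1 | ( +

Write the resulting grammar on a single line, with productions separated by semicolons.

Generating nonterminals: {A1, A4, S}.
Reachable from S after that: {A1, A4, S}.
Removed useless symbols: {A3} and every production mentioning them.

S ::= ( | ) id | + A4; A4 ::= ( | ( A4 | A1 id; A1 ::= ) id | ) | id + A1 | ( +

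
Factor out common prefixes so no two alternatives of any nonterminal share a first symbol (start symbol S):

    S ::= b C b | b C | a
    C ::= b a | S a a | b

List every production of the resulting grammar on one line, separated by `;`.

S ::= a | b C S'; C ::= S a a | b C'; S' ::= b | epsilon; C' ::= a | epsilon

S has alternatives sharing prefix 'b C': factor to S → b C S' with S' → b | ε.
C has alternatives sharing prefix 'b': factor to C → b C' with C' → a | ε.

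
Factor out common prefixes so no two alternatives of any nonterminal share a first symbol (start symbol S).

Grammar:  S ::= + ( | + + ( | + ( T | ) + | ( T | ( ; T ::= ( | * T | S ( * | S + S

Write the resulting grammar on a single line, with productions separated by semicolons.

S ::= ) + | + S' | ( S''; T ::= ( | * T | S T'; S' ::= + ( | ( S'''; S'' ::= T | ε; T' ::= ( * | + S; S''' ::= ε | T

S has alternatives sharing prefix '+': factor to S → + S' with S' → ( | + ( | ( T.
S has alternatives sharing prefix '(': factor to S → ( S'' with S'' → T | ε.
T has alternatives sharing prefix 'S': factor to T → S T' with T' → ( * | + S.
S' has alternatives sharing prefix '(': factor to S' → ( S''' with S''' → ε | T.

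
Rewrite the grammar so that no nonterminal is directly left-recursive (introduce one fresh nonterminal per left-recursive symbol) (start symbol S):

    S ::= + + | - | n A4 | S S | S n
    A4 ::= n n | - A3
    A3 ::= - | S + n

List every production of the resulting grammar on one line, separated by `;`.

S ::= + + S' | - S' | n A4 S'; A4 ::= n n | - A3; A3 ::= - | S + n; S' ::= S S' | n S' | ε

Directly left-recursive nonterminal: S.
For S: α = {S, n}, β = {+ +, -, n A4}. Rewrite as S → β S' and S' → α S' | ε.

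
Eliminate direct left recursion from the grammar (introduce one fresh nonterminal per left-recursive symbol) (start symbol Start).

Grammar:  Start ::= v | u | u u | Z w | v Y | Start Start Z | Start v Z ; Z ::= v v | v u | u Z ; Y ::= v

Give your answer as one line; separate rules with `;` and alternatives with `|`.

Start ::= v Start1 | u Start1 | u u Start1 | Z w Start1 | v Y Start1; Z ::= v v | v u | u Z; Y ::= v; Start1 ::= Start Z Start1 | v Z Start1 | ε

Directly left-recursive nonterminal: Start.
For Start: α = {Start Z, v Z}, β = {v, u, u u, Z w, v Y}. Rewrite as Start → β Start1 and Start1 → α Start1 | ε.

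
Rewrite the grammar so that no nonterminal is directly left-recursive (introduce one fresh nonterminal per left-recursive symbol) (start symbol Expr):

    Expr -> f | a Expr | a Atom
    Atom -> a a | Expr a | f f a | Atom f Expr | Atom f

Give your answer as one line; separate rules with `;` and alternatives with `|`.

Expr -> f | a Expr | a Atom; Atom -> a a Atom1 | Expr a Atom1 | f f a Atom1; Atom1 -> f Expr Atom1 | f Atom1 | epsilon

Atom is directly left-recursive.
For Atom: α = {f Expr, f}, β = {a a, Expr a, f f a}. Rewrite as Atom → β Atom1 and Atom1 → α Atom1 | ε.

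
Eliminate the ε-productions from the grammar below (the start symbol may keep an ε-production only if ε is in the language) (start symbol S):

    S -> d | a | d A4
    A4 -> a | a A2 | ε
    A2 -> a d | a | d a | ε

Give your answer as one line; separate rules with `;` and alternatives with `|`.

S -> d | a | d A4; A4 -> a | a A2; A2 -> a d | a | d a

Nullable nonterminals: {A2, A4}.
ε ∉ L(G), so no ε-production is kept.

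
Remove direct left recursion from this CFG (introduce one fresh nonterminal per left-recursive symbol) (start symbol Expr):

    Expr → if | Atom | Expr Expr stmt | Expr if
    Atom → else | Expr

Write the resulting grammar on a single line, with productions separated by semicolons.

Expr → if Expr1 | Atom Expr1; Atom → else | Expr; Expr1 → Expr stmt Expr1 | if Expr1 | ε

Left recursion appears on Expr.
For Expr: α = {Expr stmt, if}, β = {if, Atom}. Rewrite as Expr → β Expr1 and Expr1 → α Expr1 | ε.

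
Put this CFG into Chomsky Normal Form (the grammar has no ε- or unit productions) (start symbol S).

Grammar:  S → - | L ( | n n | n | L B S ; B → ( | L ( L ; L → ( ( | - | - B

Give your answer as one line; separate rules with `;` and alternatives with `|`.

S → - | L X1 | X2 X2 | n | L Y1; B → ( | L Y2; L → X1 X1 | - | X3 B; X1 → (; X2 → n; X3 → -; Y1 → B S; Y2 → X1 L

Introduce a nonterminal for each terminal appearing in a rule of length ≥ 2: X1 → (, X2 → n, X3 → -.
Binarize each right-hand side of length ≥ 3 by chaining fresh nonterminals (Y1, Y2, …): affected rules were S → L B S; B → L X1 L.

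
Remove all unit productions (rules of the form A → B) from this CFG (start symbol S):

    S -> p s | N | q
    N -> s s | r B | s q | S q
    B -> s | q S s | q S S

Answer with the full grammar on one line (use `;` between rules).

Unit pairs: S ⇒* {N}.
For every A with A ⇒* B via unit rules, add B's non-unit alternatives to A; then delete every rule of the form X → Y.

S -> p s | q | s s | r B | s q | S q; N -> s s | r B | s q | S q; B -> s | q S s | q S S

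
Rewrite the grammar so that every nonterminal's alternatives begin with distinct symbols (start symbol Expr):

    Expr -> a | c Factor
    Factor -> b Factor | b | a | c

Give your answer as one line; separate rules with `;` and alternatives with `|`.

Factor has alternatives sharing prefix 'b': factor to Factor → b Factor1 with Factor1 → Factor | ε.

Expr -> a | c Factor; Factor -> a | c | b Factor1; Factor1 -> Factor | eps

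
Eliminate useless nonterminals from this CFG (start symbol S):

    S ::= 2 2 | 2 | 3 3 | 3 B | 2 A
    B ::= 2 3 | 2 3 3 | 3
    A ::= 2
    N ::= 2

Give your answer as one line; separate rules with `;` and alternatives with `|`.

Generating nonterminals: {A, B, N, S}.
Reachable from S after that: {A, B, S}.
Removed useless symbols: {N} and every production mentioning them.

S ::= 2 2 | 2 | 3 3 | 3 B | 2 A; B ::= 2 3 | 2 3 3 | 3; A ::= 2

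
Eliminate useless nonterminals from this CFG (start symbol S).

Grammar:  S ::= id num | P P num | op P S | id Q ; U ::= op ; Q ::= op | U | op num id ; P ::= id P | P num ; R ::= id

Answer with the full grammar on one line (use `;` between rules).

S ::= id num | id Q; U ::= op; Q ::= op | U | op num id

Generating nonterminals: {Q, R, S, U}.
Reachable from S after that: {Q, S, U}.
Removed useless symbols: {P, R} and every production mentioning them.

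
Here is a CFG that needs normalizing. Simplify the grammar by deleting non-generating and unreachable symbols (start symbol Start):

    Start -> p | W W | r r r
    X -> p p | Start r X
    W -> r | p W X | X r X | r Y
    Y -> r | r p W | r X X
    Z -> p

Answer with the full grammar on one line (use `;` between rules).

Start -> p | W W | r r r; X -> p p | Start r X; W -> r | p W X | X r X | r Y; Y -> r | r p W | r X X

Generating nonterminals: {Start, W, X, Y, Z}.
Reachable from Start after that: {Start, W, X, Y}.
Removed useless symbols: {Z} and every production mentioning them.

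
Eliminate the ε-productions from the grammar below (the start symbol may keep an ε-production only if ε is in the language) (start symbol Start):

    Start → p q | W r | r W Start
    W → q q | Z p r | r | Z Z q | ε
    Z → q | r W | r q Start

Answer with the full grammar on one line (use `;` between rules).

Start → p q | W r | r | r W Start | r Start; W → q q | Z p r | r | Z Z q; Z → q | r W | r | r q Start

Nullable set = {W}.
ε ∉ L(G), so no ε-production is kept.
Expand every rule over subsets of its nullable positions: Start → W r gives W r | r. Start → r W Start gives r W Start | r Start. Z → r W gives r W | r.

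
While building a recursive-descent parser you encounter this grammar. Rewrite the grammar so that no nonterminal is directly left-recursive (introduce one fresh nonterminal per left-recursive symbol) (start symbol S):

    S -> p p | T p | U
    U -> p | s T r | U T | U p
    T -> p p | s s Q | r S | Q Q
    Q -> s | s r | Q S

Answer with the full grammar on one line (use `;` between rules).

Left recursion appears on U, Q.
For U: α = {T, p}, β = {p, s T r}. Rewrite as U → β U' and U' → α U' | ε.
For Q: α = {S}, β = {s, s r}. Rewrite as Q → β Q' and Q' → α Q' | ε.

S -> p p | T p | U; U -> p U' | s T r U'; T -> p p | s s Q | r S | Q Q; Q -> s Q' | s r Q'; U' -> T U' | p U' | eps; Q' -> S Q' | eps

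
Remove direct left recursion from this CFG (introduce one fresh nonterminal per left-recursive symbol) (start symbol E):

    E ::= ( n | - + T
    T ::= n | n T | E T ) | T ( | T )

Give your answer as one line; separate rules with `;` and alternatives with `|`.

E ::= ( n | - + T; T ::= n T' | n T T' | E T ) T'; T' ::= ( T' | ) T' | ε

Directly left-recursive nonterminal: T.
For T: α = {(, )}, β = {n, n T, E T )}. Rewrite as T → β T' and T' → α T' | ε.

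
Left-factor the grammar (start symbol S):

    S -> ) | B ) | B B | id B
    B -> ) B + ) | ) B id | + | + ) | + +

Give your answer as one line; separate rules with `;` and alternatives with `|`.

S has alternatives sharing prefix 'B': factor to S → B S' with S' → ) | B.
B has alternatives sharing prefix '+': factor to B → + B' with B' → ε | ) | +.
B has alternatives sharing prefix ') B': factor to B → ) B B'' with B'' → + ) | id.

S -> ) | id B | B S'; B -> + B' | ) B B''; S' -> ) | B; B' -> ε | ) | +; B'' -> + ) | id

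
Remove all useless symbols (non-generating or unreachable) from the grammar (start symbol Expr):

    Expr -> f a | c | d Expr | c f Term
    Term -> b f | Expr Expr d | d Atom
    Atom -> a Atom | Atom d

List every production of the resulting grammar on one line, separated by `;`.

Generating nonterminals: {Expr, Term}.
Reachable from Expr after that: {Expr, Term}.
Removed useless symbols: {Atom} and every production mentioning them.

Expr -> f a | c | d Expr | c f Term; Term -> b f | Expr Expr d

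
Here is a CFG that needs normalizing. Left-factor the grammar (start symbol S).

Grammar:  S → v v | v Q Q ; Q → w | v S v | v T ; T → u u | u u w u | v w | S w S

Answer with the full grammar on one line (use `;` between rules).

S has alternatives sharing prefix 'v': factor to S → v S' with S' → v | Q Q.
Q has alternatives sharing prefix 'v': factor to Q → v Q' with Q' → S v | T.
T has alternatives sharing prefix 'u u': factor to T → u u T' with T' → ε | w u.

S → v S'; Q → w | v Q'; T → v w | S w S | u u T'; S' → v | Q Q; Q' → S v | T; T' → ε | w u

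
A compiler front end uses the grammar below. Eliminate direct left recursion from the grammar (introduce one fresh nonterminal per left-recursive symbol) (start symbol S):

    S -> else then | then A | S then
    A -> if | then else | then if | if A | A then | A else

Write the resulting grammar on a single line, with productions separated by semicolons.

Left recursion appears on S, A.
For S: α = {then}, β = {else then, then A}. Rewrite as S → β S' and S' → α S' | ε.
For A: α = {then, else}, β = {if, then else, then if, if A}. Rewrite as A → β A' and A' → α A' | ε.

S -> else then S' | then A S'; A -> if A' | then else A' | then if A' | if A A'; S' -> then S' | ε; A' -> then A' | else A' | ε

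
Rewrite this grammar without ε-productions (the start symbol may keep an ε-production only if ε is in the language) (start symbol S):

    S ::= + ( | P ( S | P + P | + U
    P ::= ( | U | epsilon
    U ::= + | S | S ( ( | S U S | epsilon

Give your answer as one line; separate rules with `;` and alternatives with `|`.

S ::= + ( | P ( S | ( S | P + P | P + | + P | + | + U; P ::= ( | U; U ::= + | S | S ( ( | S U S | S S

Nullable set = {P, U}.
ε ∉ L(G), so no ε-production is kept.
Expand every rule over subsets of its nullable positions: S → P ( S gives P ( S | ( S. S → P + P gives P + P | P + | + P | +. U → S U S gives S U S | S S.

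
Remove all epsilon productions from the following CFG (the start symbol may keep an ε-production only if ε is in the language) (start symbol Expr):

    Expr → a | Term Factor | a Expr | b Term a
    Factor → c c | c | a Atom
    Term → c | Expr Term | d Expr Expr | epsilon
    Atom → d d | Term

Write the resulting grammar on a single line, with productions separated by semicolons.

Expr → a | Term Factor | Factor | a Expr | b Term a | b a; Factor → c c | c | a Atom | a; Term → c | Expr Term | Expr | d Expr Expr; Atom → d d | Term

Nullable nonterminals: {Atom, Term}.
ε ∉ L(G), so no ε-production is kept.
For each production, add variants omitting each subset of nullable occurrences: Expr → Term Factor gives Term Factor | Factor. Expr → b Term a gives b Term a | b a. Factor → a Atom gives a Atom | a. Term → Expr Term gives Expr Term | Expr.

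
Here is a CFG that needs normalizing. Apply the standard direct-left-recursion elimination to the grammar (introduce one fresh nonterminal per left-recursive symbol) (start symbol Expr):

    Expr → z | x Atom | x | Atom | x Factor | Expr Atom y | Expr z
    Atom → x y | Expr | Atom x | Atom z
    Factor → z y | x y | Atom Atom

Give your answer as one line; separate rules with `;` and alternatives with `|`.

Expr → z Expr1 | x Atom Expr1 | x Expr1 | Atom Expr1 | x Factor Expr1; Atom → x y Atom1 | Expr Atom1; Factor → z y | x y | Atom Atom; Expr1 → Atom y Expr1 | z Expr1 | ε; Atom1 → x Atom1 | z Atom1 | ε

Left recursion appears on Expr, Atom.
For Expr: α = {Atom y, z}, β = {z, x Atom, x, Atom, x Factor}. Rewrite as Expr → β Expr1 and Expr1 → α Expr1 | ε.
For Atom: α = {x, z}, β = {x y, Expr}. Rewrite as Atom → β Atom1 and Atom1 → α Atom1 | ε.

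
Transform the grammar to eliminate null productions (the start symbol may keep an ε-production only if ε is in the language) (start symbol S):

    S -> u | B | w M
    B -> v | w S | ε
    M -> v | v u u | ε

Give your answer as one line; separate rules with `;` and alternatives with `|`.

Nullable nonterminals: {B, M, S}.
ε ∈ L(G) since S is nullable, so keep S → ε.
Add the nullable-subset variants: S → w M gives w M | w. B → w S gives w S | w.

S -> u | B | w M | w | ε; B -> v | w S | w; M -> v | v u u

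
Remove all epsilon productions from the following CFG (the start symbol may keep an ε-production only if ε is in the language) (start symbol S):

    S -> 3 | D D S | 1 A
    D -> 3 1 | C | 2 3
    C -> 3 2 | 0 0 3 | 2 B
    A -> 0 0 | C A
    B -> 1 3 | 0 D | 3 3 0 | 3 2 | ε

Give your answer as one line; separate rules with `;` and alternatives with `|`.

Nullable nonterminals: {B}.
ε ∉ L(G), so no ε-production is kept.
For each production, add variants omitting each subset of nullable occurrences: C → 2 B gives 2 B | 2.

S -> 3 | D D S | 1 A; D -> 3 1 | C | 2 3; C -> 3 2 | 0 0 3 | 2 B | 2; A -> 0 0 | C A; B -> 1 3 | 0 D | 3 3 0 | 3 2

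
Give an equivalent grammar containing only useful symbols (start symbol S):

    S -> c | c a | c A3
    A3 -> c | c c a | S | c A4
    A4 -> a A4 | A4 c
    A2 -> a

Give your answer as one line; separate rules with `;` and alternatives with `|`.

Generating nonterminals: {A2, A3, S}.
Reachable from S after that: {A3, S}.
Removed useless symbols: {A2, A4} and every production mentioning them.

S -> c | c a | c A3; A3 -> c | c c a | S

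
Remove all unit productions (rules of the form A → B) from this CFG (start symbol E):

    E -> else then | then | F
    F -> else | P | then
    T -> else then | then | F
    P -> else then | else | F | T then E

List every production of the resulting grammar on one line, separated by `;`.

E -> else then | then | else | T then E; F -> else | then | else then | T then E; T -> else | then | else then | T then E; P -> else | then | else then | T then E

Unit pairs: E ⇒* {F, P}; F ⇒* {P}; P ⇒* {F}; T ⇒* {F, P}.
For every A with A ⇒* B via unit rules, add B's non-unit alternatives to A; then delete every rule of the form X → Y.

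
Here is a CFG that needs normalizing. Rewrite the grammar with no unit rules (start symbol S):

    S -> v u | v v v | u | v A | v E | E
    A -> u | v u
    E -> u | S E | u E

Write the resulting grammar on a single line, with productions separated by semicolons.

Unit pairs: S ⇒* {E}.
For each unit pair (A, B), copy every non-unit production of B to A, then drop all unit productions.

S -> u | S E | u E | v u | v v v | v A | v E; A -> u | v u; E -> u | S E | u E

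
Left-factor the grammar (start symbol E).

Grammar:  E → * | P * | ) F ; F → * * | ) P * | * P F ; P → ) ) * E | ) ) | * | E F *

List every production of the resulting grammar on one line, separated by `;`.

E → * | P * | ) F; F → ) P * | * F'; P → * | E F * | ) ) P'; F' → * | P F; P' → * E | eps

F has alternatives sharing prefix '*': factor to F → * F' with F' → * | P F.
P has alternatives sharing prefix ') )': factor to P → ) ) P' with P' → * E | ε.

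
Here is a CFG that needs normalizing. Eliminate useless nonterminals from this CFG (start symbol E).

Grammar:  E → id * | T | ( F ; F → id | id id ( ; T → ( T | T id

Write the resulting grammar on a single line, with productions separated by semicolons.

E → id * | ( F; F → id | id id (

Generating nonterminals: {E, F}.
Reachable from E after that: {E, F}.
Removed useless symbols: {T} and every production mentioning them.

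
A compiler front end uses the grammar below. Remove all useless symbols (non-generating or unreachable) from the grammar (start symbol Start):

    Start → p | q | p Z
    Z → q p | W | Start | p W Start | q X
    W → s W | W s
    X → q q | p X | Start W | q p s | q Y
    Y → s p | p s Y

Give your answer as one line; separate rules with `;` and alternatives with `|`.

Generating nonterminals: {Start, X, Y, Z}.
Reachable from Start after that: {Start, X, Y, Z}.
Removed useless symbols: {W} and every production mentioning them.

Start → p | q | p Z; Z → q p | Start | q X; X → q q | p X | q p s | q Y; Y → s p | p s Y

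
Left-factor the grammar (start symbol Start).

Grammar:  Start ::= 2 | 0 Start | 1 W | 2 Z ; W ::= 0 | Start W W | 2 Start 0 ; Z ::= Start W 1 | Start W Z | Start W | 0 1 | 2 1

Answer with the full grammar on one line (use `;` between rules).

Start has alternatives sharing prefix '2': factor to Start → 2 Start1 with Start1 → ε | Z.
Z has alternatives sharing prefix 'Start W': factor to Z → Start W Z1 with Z1 → 1 | Z | ε.

Start ::= 0 Start | 1 W | 2 Start1; W ::= 0 | Start W W | 2 Start 0; Z ::= 0 1 | 2 1 | Start W Z1; Start1 ::= ε | Z; Z1 ::= 1 | Z | ε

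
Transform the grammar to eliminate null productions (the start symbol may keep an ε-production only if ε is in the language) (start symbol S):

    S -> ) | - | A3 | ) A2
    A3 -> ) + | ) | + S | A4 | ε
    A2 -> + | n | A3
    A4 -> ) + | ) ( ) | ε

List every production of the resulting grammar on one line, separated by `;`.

Nullable set = {A2, A3, A4, S}.
ε ∈ L(G) since S is nullable, so keep S → ε.
For each production, add variants omitting each subset of nullable occurrences: A3 → + S gives + S | +.

S -> ) | - | A3 | ) A2 | ε; A3 -> ) + | ) | + S | + | A4; A2 -> + | n | A3; A4 -> ) + | ) ( )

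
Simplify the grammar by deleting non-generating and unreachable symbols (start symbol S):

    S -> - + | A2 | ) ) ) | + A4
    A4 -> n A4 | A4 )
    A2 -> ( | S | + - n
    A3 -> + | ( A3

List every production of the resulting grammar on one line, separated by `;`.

S -> - + | A2 | ) ) ); A2 -> ( | S | + - n

Generating nonterminals: {A2, A3, S}.
Reachable from S after that: {A2, S}.
Removed useless symbols: {A3, A4} and every production mentioning them.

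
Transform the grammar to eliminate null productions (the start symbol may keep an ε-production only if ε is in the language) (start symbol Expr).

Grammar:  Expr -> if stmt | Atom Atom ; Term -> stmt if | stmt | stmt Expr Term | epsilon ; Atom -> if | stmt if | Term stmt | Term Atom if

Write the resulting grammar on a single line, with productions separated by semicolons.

Expr -> if stmt | Atom Atom; Term -> stmt if | stmt | stmt Expr Term | stmt Expr; Atom -> if | stmt if | Term stmt | stmt | Term Atom if | Atom if

Nullable set = {Term}.
ε ∉ L(G), so no ε-production is kept.
Add the nullable-subset variants: Term → stmt Expr Term gives stmt Expr Term | stmt Expr. Atom → Term stmt gives Term stmt | stmt. Atom → Term Atom if gives Term Atom if | Atom if.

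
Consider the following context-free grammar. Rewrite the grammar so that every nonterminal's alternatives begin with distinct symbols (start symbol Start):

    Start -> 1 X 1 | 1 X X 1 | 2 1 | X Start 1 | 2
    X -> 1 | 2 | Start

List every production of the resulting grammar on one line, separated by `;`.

Start has alternatives sharing prefix '1 X': factor to Start → 1 X Start1 with Start1 → 1 | X 1.
Start has alternatives sharing prefix '2': factor to Start → 2 Start2 with Start2 → 1 | ε.

Start -> X Start 1 | 1 X Start1 | 2 Start2; X -> 1 | 2 | Start; Start1 -> 1 | X 1; Start2 -> 1 | ε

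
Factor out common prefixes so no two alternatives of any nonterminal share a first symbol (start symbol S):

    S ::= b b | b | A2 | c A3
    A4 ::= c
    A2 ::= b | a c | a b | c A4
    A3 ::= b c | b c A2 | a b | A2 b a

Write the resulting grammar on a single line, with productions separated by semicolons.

S has alternatives sharing prefix 'b': factor to S → b S' with S' → b | ε.
A2 has alternatives sharing prefix 'a': factor to A2 → a A2' with A2' → c | b.
A3 has alternatives sharing prefix 'b c': factor to A3 → b c A3' with A3' → ε | A2.

S ::= A2 | c A3 | b S'; A4 ::= c; A2 ::= b | c A4 | a A2'; A3 ::= a b | A2 b a | b c A3'; S' ::= b | ε; A2' ::= c | b; A3' ::= ε | A2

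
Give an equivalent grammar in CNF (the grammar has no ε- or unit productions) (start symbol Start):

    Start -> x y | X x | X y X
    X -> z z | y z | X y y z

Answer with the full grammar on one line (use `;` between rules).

Introduce a nonterminal for each terminal appearing in a rule of length ≥ 2: X1 → x, X2 → y, X3 → z.
Binarize each right-hand side of length ≥ 3 by chaining fresh nonterminals (Y1, Y2, …): affected rules were Start → X X2 X; X → X X2 X2 X3.

Start -> X1 X2 | X X1 | X Y1; X -> X3 X3 | X2 X3 | X Y2; X1 -> x; X2 -> y; X3 -> z; Y1 -> X2 X; Y2 -> X2 Y3; Y3 -> X2 X3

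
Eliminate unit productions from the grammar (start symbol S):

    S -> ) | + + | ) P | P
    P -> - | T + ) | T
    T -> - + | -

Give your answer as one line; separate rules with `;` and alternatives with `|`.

S -> ) | + + | ) P | - | T + ) | - +; P -> - | T + ) | - +; T -> - + | -

Unit pairs: P ⇒* {T}; S ⇒* {P, T}.
For every A with A ⇒* B via unit rules, add B's non-unit alternatives to A; then delete every rule of the form X → Y.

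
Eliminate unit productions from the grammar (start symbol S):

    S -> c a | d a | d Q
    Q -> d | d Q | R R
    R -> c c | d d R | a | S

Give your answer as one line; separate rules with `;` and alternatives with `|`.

Unit pairs: R ⇒* {S}.
For each unit pair (A, B), copy every non-unit production of B to A, then drop all unit productions.

S -> c a | d a | d Q; Q -> d | d Q | R R; R -> c a | d a | d Q | c c | d d R | a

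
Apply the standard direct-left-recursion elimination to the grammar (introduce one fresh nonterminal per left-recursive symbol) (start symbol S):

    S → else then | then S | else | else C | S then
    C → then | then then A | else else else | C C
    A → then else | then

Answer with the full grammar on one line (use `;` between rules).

Left recursion appears on S, C.
For S: α = {then}, β = {else then, then S, else, else C}. Rewrite as S → β S' and S' → α S' | ε.
For C: α = {C}, β = {then, then then A, else else else}. Rewrite as C → β C' and C' → α C' | ε.

S → else then S' | then S S' | else S' | else C S'; C → then C' | then then A C' | else else else C'; A → then else | then; S' → then S' | eps; C' → C C' | eps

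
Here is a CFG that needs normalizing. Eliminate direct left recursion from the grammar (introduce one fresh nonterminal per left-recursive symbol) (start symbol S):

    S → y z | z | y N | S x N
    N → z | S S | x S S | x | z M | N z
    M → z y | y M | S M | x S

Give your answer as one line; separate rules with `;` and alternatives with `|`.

S → y z S' | z S' | y N S'; N → z N' | S S N' | x S S N' | x N' | z M N'; M → z y | y M | S M | x S; S' → x N S' | eps; N' → z N' | eps

S, N are directly left-recursive.
For S: α = {x N}, β = {y z, z, y N}. Rewrite as S → β S' and S' → α S' | ε.
For N: α = {z}, β = {z, S S, x S S, x, z M}. Rewrite as N → β N' and N' → α N' | ε.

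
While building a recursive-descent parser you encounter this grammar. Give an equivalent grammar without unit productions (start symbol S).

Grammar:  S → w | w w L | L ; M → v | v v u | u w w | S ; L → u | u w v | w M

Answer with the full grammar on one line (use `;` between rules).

S → u | u w v | w M | w | w w L; M → u | u w v | w M | w | w w L | v | v v u | u w w; L → u | u w v | w M

Unit pairs: M ⇒* {L, S}; S ⇒* {L}.
For each unit pair (A, B), copy every non-unit production of B to A, then drop all unit productions.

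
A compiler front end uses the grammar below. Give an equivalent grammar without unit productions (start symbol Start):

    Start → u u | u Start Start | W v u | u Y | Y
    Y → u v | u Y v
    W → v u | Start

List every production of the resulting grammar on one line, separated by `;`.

Unit pairs: Start ⇒* {Y}; W ⇒* {Start, Y}.
For each unit pair (A, B), copy every non-unit production of B to A, then drop all unit productions.

Start → u u | u Start Start | W v u | u Y | u v | u Y v; Y → u v | u Y v; W → u u | u Start Start | W v u | u Y | u v | u Y v | v u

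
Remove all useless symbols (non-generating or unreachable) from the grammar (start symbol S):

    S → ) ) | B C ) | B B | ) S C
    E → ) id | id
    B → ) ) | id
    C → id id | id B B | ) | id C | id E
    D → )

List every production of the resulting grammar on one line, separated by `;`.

S → ) ) | B C ) | B B | ) S C; E → ) id | id; B → ) ) | id; C → id id | id B B | ) | id C | id E

Generating nonterminals: {B, C, D, E, S}.
Reachable from S after that: {B, C, E, S}.
Removed useless symbols: {D} and every production mentioning them.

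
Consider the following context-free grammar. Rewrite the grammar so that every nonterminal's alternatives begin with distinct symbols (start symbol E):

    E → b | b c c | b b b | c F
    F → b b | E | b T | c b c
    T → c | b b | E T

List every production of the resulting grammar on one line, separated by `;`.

E → c F | b E'; F → E | c b c | b F'; T → c | b b | E T; E' → ε | c c | b b; F' → b | T

E has alternatives sharing prefix 'b': factor to E → b E' with E' → ε | c c | b b.
F has alternatives sharing prefix 'b': factor to F → b F' with F' → b | T.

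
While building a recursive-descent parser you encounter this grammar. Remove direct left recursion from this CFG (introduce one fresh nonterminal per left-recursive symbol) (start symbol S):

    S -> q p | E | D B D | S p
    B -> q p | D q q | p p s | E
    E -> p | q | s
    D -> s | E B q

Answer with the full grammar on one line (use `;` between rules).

S -> q p S' | E S' | D B D S'; B -> q p | D q q | p p s | E; E -> p | q | s; D -> s | E B q; S' -> p S' | ε

Left recursion appears on S.
For S: α = {p}, β = {q p, E, D B D}. Rewrite as S → β S' and S' → α S' | ε.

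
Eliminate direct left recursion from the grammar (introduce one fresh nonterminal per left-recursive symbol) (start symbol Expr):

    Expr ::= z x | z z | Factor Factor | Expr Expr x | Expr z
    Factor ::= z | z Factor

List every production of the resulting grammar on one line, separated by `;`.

Left recursion appears on Expr.
For Expr: α = {Expr x, z}, β = {z x, z z, Factor Factor}. Rewrite as Expr → β Expr1 and Expr1 → α Expr1 | ε.

Expr ::= z x Expr1 | z z Expr1 | Factor Factor Expr1; Factor ::= z | z Factor; Expr1 ::= Expr x Expr1 | z Expr1 | ε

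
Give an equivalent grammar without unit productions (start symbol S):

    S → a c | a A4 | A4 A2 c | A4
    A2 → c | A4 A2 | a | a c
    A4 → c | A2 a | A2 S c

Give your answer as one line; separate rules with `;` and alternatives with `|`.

S → c | A2 a | A2 S c | a c | a A4 | A4 A2 c; A2 → c | A4 A2 | a | a c; A4 → c | A2 a | A2 S c

Unit pairs: S ⇒* {A4}.
Replace each nonterminal's rules with the union of the non-unit rules of every nonterminal it unit-derives.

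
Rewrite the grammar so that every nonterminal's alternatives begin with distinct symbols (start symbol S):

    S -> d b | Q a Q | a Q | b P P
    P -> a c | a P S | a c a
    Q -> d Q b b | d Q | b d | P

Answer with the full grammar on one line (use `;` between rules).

P has alternatives sharing prefix 'a': factor to P → a P' with P' → c | P S | c a.
Q has alternatives sharing prefix 'd Q': factor to Q → d Q Q' with Q' → b b | ε.
P' has alternatives sharing prefix 'c': factor to P' → c P'' with P'' → ε | a.

S -> d b | Q a Q | a Q | b P P; P -> a P'; Q -> b d | P | d Q Q'; P' -> P S | c P''; Q' -> b b | ε; P'' -> ε | a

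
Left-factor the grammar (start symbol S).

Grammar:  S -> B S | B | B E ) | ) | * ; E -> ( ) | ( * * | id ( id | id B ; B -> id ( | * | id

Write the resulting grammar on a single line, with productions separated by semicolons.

S has alternatives sharing prefix 'B': factor to S → B S' with S' → S | ε | E ).
E has alternatives sharing prefix '(': factor to E → ( E' with E' → ) | * *.
E has alternatives sharing prefix 'id': factor to E → id E'' with E'' → ( id | B.
B has alternatives sharing prefix 'id': factor to B → id B' with B' → ( | ε.

S -> ) | * | B S'; E -> ( E' | id E''; B -> * | id B'; S' -> S | ε | E ); E' -> ) | * *; E'' -> ( id | B; B' -> ( | ε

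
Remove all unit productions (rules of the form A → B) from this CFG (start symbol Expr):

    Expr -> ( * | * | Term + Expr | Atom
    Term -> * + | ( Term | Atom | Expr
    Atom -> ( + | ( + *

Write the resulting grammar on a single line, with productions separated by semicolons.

Unit pairs: Expr ⇒* {Atom}; Term ⇒* {Atom, Expr}.
For every A with A ⇒* B via unit rules, add B's non-unit alternatives to A; then delete every rule of the form X → Y.

Expr -> ( + | ( + * | ( * | * | Term + Expr; Term -> * + | ( Term | ( + | ( + * | ( * | * | Term + Expr; Atom -> ( + | ( + *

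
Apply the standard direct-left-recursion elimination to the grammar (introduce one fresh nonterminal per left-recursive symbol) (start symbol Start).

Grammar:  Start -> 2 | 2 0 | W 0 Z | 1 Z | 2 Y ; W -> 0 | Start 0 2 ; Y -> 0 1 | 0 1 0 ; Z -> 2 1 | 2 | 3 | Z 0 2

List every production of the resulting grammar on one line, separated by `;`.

Z is directly left-recursive.
For Z: α = {0 2}, β = {2 1, 2, 3}. Rewrite as Z → β Z1 and Z1 → α Z1 | ε.

Start -> 2 | 2 0 | W 0 Z | 1 Z | 2 Y; W -> 0 | Start 0 2; Y -> 0 1 | 0 1 0; Z -> 2 1 Z1 | 2 Z1 | 3 Z1; Z1 -> 0 2 Z1 | ε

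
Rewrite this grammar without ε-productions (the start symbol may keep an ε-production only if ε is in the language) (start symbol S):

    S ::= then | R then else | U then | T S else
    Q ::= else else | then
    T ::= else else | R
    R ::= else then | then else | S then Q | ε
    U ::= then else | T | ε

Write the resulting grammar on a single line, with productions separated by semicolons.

The nullable symbols are {R, T, U}.
ε ∉ L(G), so no ε-production is kept.
Add the nullable-subset variants: S → R then else gives R then else | then else. S → T S else gives T S else | S else.

S ::= then | R then else | then else | U then | T S else | S else; Q ::= else else | then; T ::= else else | R; R ::= else then | then else | S then Q; U ::= then else | T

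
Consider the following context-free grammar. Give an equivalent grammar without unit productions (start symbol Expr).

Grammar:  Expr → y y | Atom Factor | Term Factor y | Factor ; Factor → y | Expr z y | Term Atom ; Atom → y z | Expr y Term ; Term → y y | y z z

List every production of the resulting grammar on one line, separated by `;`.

Expr → y | Expr z y | Term Atom | y y | Atom Factor | Term Factor y; Factor → y | Expr z y | Term Atom; Atom → y z | Expr y Term; Term → y y | y z z

Unit pairs: Expr ⇒* {Factor}.
Replace each nonterminal's rules with the union of the non-unit rules of every nonterminal it unit-derives.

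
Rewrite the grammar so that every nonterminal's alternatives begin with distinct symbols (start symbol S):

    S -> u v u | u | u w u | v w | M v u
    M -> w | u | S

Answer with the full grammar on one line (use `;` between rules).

S has alternatives sharing prefix 'u': factor to S → u S' with S' → v u | ε | w u.

S -> v w | M v u | u S'; M -> w | u | S; S' -> v u | eps | w u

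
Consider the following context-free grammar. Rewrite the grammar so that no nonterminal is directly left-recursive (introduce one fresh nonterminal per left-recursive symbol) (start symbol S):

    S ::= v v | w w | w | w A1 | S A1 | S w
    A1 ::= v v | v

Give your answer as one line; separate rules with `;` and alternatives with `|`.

S is directly left-recursive.
For S: α = {A1, w}, β = {v v, w w, w, w A1}. Rewrite as S → β S' and S' → α S' | ε.

S ::= v v S' | w w S' | w S' | w A1 S'; A1 ::= v v | v; S' ::= A1 S' | w S' | ε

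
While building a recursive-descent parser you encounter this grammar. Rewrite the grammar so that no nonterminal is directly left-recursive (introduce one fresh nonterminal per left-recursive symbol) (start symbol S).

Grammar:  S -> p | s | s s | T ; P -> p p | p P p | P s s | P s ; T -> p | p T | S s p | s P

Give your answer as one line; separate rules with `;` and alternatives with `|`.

S -> p | s | s s | T; P -> p p P' | p P p P'; T -> p | p T | S s p | s P; P' -> s s P' | s P' | epsilon

P is directly left-recursive.
For P: α = {s s, s}, β = {p p, p P p}. Rewrite as P → β P' and P' → α P' | ε.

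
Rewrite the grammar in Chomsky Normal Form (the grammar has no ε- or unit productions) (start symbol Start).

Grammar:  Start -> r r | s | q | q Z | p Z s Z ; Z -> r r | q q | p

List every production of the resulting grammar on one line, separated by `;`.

Start -> X1 X1 | s | q | X2 Z | X3 Y1; Z -> X1 X1 | X2 X2 | p; X1 -> r; X2 -> q; X3 -> p; X4 -> s; Y1 -> Z Y2; Y2 -> X4 Z

Introduce a nonterminal for each terminal appearing in a rule of length ≥ 2: X1 → r, X2 → q, X3 → p, X4 → s.
Binarize each right-hand side of length ≥ 3 by chaining fresh nonterminals (Y1, Y2, …): affected rules were Start → X3 Z X4 Z.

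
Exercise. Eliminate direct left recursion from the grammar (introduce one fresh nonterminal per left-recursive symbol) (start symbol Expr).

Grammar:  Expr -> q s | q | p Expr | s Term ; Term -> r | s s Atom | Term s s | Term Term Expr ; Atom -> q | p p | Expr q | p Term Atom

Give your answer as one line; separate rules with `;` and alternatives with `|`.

Term is directly left-recursive.
For Term: α = {s s, Term Expr}, β = {r, s s Atom}. Rewrite as Term → β Term1 and Term1 → α Term1 | ε.

Expr -> q s | q | p Expr | s Term; Term -> r Term1 | s s Atom Term1; Atom -> q | p p | Expr q | p Term Atom; Term1 -> s s Term1 | Term Expr Term1 | ε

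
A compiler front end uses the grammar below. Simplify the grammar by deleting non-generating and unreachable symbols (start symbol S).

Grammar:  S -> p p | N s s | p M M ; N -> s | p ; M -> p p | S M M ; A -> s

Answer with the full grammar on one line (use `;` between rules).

Generating nonterminals: {A, M, N, S}.
Reachable from S after that: {M, N, S}.
Removed useless symbols: {A} and every production mentioning them.

S -> p p | N s s | p M M; N -> s | p; M -> p p | S M M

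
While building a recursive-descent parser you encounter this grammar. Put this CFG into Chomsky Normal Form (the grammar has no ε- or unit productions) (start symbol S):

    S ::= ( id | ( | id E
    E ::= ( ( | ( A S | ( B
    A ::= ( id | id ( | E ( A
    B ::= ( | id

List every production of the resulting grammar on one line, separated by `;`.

S ::= X1 X2 | ( | X2 E; E ::= X1 X1 | X1 Y1 | X1 B; A ::= X1 X2 | X2 X1 | E Y2; B ::= ( | id; X1 ::= (; X2 ::= id; Y1 ::= A S; Y2 ::= X1 A

Introduce a nonterminal for each terminal appearing in a rule of length ≥ 2: X1 → (, X2 → id.
Binarize each right-hand side of length ≥ 3 by chaining fresh nonterminals (Y1, Y2, …): affected rules were E → X1 A S; A → E X1 A.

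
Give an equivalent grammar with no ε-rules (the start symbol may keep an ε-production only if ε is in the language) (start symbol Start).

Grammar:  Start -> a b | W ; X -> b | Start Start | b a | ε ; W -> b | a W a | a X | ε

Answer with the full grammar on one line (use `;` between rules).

Nullable nonterminals: {Start, W, X}.
ε ∈ L(G) since Start is nullable, so keep Start → ε.
For each production, add variants omitting each subset of nullable occurrences: X → Start Start gives Start Start | Start. W → a W a gives a W a | a a. W → a X gives a X | a.

Start -> a b | W | ε; X -> b | Start Start | Start | b a; W -> b | a W a | a a | a X | a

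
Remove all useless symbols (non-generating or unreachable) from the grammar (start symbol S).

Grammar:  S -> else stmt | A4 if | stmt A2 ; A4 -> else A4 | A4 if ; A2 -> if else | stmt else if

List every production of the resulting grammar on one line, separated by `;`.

S -> else stmt | stmt A2; A2 -> if else | stmt else if

Generating nonterminals: {A2, S}.
Reachable from S after that: {A2, S}.
Removed useless symbols: {A4} and every production mentioning them.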